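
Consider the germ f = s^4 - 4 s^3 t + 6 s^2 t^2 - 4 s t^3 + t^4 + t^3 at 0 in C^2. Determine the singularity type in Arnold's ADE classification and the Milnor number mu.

The Hessian of f at 0 is [[0, 0], [0, 0]] with rank 0, so corank 2. A Groebner basis of the Jacobian ideal J(f) in C{s,t} is {s^3 - 3*s^2*t, t^2}; counting standard monomials gives mu = 6. Corank 2; j^3 = t^3 is a perfect cube, so E-series; the 4-jet and mu = 6 give E_6.

Type E_{6}, Milnor number mu = 6.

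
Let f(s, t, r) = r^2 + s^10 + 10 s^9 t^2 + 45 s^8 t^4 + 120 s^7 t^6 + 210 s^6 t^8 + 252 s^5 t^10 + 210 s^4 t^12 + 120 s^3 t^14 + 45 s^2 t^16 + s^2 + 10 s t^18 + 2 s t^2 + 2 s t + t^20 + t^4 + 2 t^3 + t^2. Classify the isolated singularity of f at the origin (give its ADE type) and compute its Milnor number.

Type A_9, Milnor number mu = 9.

The Hessian of f at 0 has rank 2. Corank 1: A-series; mu = 9 gives A_9.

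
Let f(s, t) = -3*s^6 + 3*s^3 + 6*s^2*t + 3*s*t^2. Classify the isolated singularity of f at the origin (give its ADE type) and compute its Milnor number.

Type D_7, Milnor number mu = 7.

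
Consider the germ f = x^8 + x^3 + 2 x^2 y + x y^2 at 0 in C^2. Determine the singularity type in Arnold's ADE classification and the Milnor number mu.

Type D9, Milnor number mu = 9.

The Hessian of f at 0 has rank 0. Corank 2; j^3 = x*(x + y)^2 has shape L^2 M (L != M), so D-series; mu = 9 gives D_9.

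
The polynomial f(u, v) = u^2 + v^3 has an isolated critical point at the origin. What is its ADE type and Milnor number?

Type A_2, Milnor number mu = 2.

The Hessian of f at 0 is [[2, 0], [0, 0]] with rank 1, so corank 1. A Groebner basis of the Jacobian ideal J(f) in C{u,v} is {v^2, u}; counting standard monomials gives mu = 2. Corank 1: A-series; mu = 2 gives A_2.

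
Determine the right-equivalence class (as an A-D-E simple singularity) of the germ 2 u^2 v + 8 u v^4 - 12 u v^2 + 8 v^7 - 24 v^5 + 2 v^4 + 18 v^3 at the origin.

D5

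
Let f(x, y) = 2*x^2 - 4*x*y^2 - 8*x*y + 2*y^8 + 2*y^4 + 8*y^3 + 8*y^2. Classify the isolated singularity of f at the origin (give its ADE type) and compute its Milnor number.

Type A_{7}, Milnor number mu = 7.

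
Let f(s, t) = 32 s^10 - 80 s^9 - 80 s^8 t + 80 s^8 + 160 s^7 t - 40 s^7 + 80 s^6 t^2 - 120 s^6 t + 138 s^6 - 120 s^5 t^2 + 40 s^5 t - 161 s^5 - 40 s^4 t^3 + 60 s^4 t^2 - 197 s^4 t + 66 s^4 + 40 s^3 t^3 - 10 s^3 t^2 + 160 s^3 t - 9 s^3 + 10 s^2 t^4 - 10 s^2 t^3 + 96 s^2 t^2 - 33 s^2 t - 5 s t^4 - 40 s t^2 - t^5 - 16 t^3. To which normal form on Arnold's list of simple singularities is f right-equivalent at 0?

The Hessian of f at 0 has rank 0. Corank 2; j^3 = -(s + t)*(3*s + 4*t)^2 has shape L^2 M (L != M), so D-series; mu = 6 gives D_6.

D_6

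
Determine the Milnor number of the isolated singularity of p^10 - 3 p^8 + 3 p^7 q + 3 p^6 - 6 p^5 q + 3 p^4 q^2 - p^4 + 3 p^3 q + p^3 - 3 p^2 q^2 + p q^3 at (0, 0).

7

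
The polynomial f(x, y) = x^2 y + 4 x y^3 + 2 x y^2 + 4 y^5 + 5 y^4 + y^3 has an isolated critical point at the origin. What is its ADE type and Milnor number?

The Hessian of f at 0 is [[0, 0], [0, 0]] with rank 0, so corank 2. A Groebner basis of the Jacobian ideal J(f) in C{x,y} is {x*y^2 - x*y/2 - y^2/2, x*y/2 + y^3 + y^2/2, x^2 - y^2}; counting standard monomials gives mu = 5. Corank 2; j^3 = y*(x + y)^2 has shape L^2 M (L != M), so D-series; mu = 5 gives D_5.

Type D_{5}, Milnor number mu = 5.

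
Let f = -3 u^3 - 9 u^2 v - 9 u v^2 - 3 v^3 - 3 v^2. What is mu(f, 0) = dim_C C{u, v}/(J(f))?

2

The Hessian of f at 0 has rank 1. Corank 1: A-series; mu = 2 gives A_2.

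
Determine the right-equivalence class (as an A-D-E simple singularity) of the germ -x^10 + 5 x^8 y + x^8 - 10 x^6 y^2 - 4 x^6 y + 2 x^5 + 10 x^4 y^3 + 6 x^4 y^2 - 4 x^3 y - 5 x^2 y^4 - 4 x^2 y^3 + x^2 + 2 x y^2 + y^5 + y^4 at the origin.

The Hessian of f at 0 is [[2, 0], [0, 0]] with rank 1, so corank 1. A Groebner basis of the Jacobian ideal J(f) in C{x,y} is {x^2, x + y^2}; counting standard monomials gives mu = 4. Corank 1: A-series; mu = 4 gives A_4.

A4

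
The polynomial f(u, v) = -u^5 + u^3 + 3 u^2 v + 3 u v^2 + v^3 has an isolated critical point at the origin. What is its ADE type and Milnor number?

Type E8, Milnor number mu = 8.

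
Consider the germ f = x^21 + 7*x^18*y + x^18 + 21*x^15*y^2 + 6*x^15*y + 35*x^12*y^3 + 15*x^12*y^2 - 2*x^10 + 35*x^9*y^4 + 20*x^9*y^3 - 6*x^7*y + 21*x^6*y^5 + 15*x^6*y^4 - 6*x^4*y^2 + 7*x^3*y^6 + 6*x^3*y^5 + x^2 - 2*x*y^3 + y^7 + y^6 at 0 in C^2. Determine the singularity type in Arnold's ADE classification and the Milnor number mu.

Type A_6, Milnor number mu = 6.

The Hessian of f at 0 has rank 1. Corank 1: A-series; mu = 6 gives A_6.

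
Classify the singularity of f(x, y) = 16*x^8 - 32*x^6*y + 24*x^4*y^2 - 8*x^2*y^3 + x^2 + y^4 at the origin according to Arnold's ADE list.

A_{3}

The Hessian of f at 0 is [[2, 0], [0, 0]] with rank 1, so corank 1. A Groebner basis of the Jacobian ideal J(f) in C{x,y} is {y^3, x}; counting standard monomials gives mu = 3. Corank 1: A-series; mu = 3 gives A_3.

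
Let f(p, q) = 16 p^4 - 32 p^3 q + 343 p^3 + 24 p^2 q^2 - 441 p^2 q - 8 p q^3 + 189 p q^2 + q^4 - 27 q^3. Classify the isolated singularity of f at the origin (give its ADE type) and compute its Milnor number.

Type E_6, Milnor number mu = 6.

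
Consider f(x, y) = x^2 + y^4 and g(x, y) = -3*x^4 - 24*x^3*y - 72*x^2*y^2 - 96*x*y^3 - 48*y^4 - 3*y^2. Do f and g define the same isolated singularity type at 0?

Yes.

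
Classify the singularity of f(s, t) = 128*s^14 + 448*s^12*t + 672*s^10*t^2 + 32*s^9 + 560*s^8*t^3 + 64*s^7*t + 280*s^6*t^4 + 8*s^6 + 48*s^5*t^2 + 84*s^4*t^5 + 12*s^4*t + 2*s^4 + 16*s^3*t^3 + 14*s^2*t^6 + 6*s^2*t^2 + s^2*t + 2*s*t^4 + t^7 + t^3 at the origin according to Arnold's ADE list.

The Hessian of f at 0 has rank 0. Corank 2; j^3 = t*(s^2 + t^2) splits into three distinct lines over C (the quadratic factor has nonzero discriminant), so D_4.

D_4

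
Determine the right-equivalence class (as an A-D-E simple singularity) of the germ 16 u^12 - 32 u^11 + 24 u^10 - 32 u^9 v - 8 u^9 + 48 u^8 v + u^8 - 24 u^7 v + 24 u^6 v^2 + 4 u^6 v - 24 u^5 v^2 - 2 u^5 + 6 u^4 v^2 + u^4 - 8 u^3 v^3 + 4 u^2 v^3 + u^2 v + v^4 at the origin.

The Hessian of f at 0 is [[0, 0], [0, 0]] with rank 0, so corank 2. A Groebner basis of the Jacobian ideal J(f) in C{u,v} is {u^3, u^2/4 + v^3, u*v}; counting standard monomials gives mu = 5. Corank 2; j^3 = u^2*v has shape L^2 M (L != M), so D-series; mu = 5 gives D_5.

D5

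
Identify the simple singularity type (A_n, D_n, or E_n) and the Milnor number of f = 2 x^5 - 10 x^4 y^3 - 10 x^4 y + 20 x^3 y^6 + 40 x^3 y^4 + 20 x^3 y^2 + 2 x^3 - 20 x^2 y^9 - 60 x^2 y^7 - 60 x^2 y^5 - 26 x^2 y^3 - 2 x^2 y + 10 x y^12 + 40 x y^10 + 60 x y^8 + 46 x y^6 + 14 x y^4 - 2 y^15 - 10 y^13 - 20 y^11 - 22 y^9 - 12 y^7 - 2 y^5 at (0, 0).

Type D_6, Milnor number mu = 6.

The Hessian of f at 0 is [[0, 0], [0, 0]] with rank 0, so corank 2. A Groebner basis of the Jacobian ideal J(f) in C{x,y} is {x*y/4 + y^4, x*y^2, x^2 - 5*x*y/4}; counting standard monomials gives mu = 6. Corank 2; j^3 = 2*x^2*(x - y) has shape L^2 M (L != M), so D-series; mu = 6 gives D_6.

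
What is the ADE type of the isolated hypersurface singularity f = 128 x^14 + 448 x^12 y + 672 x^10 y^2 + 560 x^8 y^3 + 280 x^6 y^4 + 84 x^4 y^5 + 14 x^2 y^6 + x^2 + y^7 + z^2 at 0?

The Hessian of f at 0 has rank 2. Corank 1: A-series; mu = 6 gives A_6.

A_{6}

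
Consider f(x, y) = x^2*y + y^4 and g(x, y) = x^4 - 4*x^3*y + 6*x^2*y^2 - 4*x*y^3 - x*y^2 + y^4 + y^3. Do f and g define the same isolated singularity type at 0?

The Hessian of f at 0 has rank 0. Corank 2; j^3 = x^2*y has shape L^2 M (L != M), so D-series; mu = 5 gives D_5. The Hessian of g at 0 has rank 0. Corank 2; j^3 = -y^2*(x - y) has shape L^2 M (L != M), so D-series; mu = 5 gives D_5. Both have type D_5, hence right-equivalent.

Yes.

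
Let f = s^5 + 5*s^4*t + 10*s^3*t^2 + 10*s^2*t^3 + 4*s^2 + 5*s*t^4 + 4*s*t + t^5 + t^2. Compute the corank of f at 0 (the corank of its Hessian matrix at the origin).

The Hessian at 0 is [[8, 4], [4, 2]] of rank 1; hence corank 1.

1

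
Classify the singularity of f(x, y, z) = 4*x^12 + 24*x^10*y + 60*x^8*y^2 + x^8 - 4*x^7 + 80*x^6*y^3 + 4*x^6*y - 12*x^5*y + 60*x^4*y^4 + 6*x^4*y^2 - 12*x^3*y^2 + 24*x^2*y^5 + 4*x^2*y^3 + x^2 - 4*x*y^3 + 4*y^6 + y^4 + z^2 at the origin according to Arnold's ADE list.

A_{3}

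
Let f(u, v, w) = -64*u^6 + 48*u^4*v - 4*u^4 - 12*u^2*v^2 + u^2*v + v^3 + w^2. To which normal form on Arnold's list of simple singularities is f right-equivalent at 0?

D_{4}

The Hessian of f at 0 is [[0, 0, 0], [0, 0, 0], [0, 0, 2]] with rank 1, so corank 2. A Groebner basis of the Jacobian ideal J(f) in C{u,v,w} is {v^3, u^2 + 3*v^2, u*v, w}; counting standard monomials gives mu = 4. Corank 2; j^3 = v*(u^2 + v^2) splits into three distinct lines over C (the quadratic factor has nonzero discriminant), so D_4.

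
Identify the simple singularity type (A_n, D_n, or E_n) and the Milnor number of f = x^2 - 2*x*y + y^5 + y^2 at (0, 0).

Type A_{4}, Milnor number mu = 4.

The Hessian of f at 0 has rank 1. Corank 1: A-series; mu = 4 gives A_4.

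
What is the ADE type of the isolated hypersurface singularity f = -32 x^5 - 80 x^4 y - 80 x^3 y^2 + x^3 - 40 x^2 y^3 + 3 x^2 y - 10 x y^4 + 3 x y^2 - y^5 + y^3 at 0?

E8

The Hessian of f at 0 is [[0, 0], [0, 0]] with rank 0, so corank 2. A Groebner basis of the Jacobian ideal J(f) in C{x,y} is {y^5, x*y^3 + 7*y^4/8, x^2 + 2*x*y + y^2}; counting standard monomials gives mu = 8. Corank 2; j^3 = (x + y)^3 is a perfect cube, so E-series; the 5-jet and mu = 8 give E_8.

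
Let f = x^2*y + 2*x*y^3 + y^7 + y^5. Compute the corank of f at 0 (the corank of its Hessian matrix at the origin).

2

The Hessian at 0 is [[0, 0], [0, 0]] of rank 0; hence corank 2.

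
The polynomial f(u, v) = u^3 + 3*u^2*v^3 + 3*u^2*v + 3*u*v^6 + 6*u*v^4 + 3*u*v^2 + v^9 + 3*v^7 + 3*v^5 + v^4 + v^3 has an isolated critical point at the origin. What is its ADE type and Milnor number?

Type E6, Milnor number mu = 6.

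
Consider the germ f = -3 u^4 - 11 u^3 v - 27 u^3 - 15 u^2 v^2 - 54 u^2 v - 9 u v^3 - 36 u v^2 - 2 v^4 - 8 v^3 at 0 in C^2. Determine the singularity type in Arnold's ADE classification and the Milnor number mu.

The Hessian of f at 0 is [[0, 0], [0, 0]] with rank 0, so corank 2. A Groebner basis of the Jacobian ideal J(f) in C{u,v} is {19683*u^2 + 26244*u*v + v^4 + 27*v^3 + 8748*v^2, u^3 + 270*u^2 + 360*u*v + 2*v^3/3 + 120*v^2, u^2*v - 243*u^2 - 324*u*v - 7*v^3/9 - 108*v^2, 162*u^2 + u*v^2 + 216*u*v + 8*v^3/9 + 72*v^2}; counting standard monomials gives mu = 7. Corank 2; j^3 = -(3*u + 2*v)^3 is a perfect cube, so E-series; the 4-jet and mu = 7 give E_7.

Type E7, Milnor number mu = 7.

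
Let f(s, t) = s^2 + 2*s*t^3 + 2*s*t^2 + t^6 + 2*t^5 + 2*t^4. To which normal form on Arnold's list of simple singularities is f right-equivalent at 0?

A3

The Hessian of f at 0 has rank 1. Corank 1: A-series; mu = 3 gives A_3.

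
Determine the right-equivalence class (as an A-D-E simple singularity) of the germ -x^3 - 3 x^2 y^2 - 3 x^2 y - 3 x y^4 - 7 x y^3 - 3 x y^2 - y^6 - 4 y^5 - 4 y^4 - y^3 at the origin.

The Hessian of f at 0 has rank 0. Corank 2; j^3 = -(x + y)^3 is a perfect cube, so E-series; the 4-jet and mu = 7 give E_7.

E_7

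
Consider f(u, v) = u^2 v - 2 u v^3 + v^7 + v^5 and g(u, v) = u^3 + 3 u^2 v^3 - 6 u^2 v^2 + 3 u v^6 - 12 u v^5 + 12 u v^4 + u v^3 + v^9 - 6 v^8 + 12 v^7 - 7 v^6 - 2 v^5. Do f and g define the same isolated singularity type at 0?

No.

The Hessian of f at 0 has rank 0. Corank 2; j^3 = u^2*v has shape L^2 M (L != M), so D-series; mu = 8 gives D_8. The Hessian of g at 0 has rank 0. Corank 2; j^3 = u^3 is a perfect cube, so E-series; the 4-jet and mu = 7 give E_7. f is D_8 but g is E_7, hence not right-equivalent.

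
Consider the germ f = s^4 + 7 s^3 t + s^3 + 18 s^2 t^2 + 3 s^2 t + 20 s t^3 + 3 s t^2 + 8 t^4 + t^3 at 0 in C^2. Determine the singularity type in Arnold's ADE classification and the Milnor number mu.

Type E_{7}, Milnor number mu = 7.

The Hessian of f at 0 is [[0, 0], [0, 0]] with rank 0, so corank 2. A Groebner basis of the Jacobian ideal J(f) in C{s,t} is {3*s^2 + 6*s*t + t^4 + t^3 + 3*t^2, s^3 + 9*s^2 + 18*s*t + 4*t^3 + 9*t^2, s^2*t - 5*s^2 - 10*s*t - 8*t^3/3 - 5*t^2, 2*s^2 + s*t^2 + 4*s*t + 5*t^3/3 + 2*t^2}; counting standard monomials gives mu = 7. Corank 2; j^3 = (s + t)^3 is a perfect cube, so E-series; the 4-jet and mu = 7 give E_7.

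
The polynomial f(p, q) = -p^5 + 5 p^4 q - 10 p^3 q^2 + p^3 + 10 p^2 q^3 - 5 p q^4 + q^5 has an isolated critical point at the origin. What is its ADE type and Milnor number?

Type E_{8}, Milnor number mu = 8.

The Hessian of f at 0 has rank 0. Corank 2; j^3 = p^3 is a perfect cube, so E-series; the 5-jet and mu = 8 give E_8.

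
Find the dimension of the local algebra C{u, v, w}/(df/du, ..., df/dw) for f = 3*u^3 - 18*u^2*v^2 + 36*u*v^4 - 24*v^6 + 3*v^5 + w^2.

The Hessian of f at 0 has rank 1. Corank 2; j^3 = 3*u^3 is a perfect cube, so E-series; the 5-jet and mu = 8 give E_8.

8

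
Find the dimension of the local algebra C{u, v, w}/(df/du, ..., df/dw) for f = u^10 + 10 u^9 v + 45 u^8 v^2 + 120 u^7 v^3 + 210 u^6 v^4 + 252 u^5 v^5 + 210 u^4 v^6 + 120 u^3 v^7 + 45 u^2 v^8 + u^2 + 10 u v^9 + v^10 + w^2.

The Hessian of f at 0 is [[2, 0, 0], [0, 0, 0], [0, 0, 2]] with rank 2, so corank 1. A Groebner basis of the Jacobian ideal J(f) in C{u,v,w} is {v^9, u, w}; counting standard monomials gives mu = 9. Corank 1: A-series; mu = 9 gives A_9.

9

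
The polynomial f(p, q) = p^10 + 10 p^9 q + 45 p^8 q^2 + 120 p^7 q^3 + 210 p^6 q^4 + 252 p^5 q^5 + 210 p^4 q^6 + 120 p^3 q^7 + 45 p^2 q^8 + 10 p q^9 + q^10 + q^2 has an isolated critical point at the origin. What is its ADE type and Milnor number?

The Hessian of f at 0 is [[0, 0], [0, 2]] with rank 1, so corank 1. A Groebner basis of the Jacobian ideal J(f) in C{p,q} is {p^9, q}; counting standard monomials gives mu = 9. Corank 1: A-series; mu = 9 gives A_9.

Type A9, Milnor number mu = 9.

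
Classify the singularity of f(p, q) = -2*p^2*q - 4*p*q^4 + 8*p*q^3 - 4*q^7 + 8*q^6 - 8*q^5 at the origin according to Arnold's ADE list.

The Hessian of f at 0 is [[0, 0], [0, 0]] with rank 0, so corank 2. A Groebner basis of the Jacobian ideal J(f) in C{p,q} is {-p^2/6 + p*q^3 + 8*p*q^2/3 + 14*p*q/3 - 28*q^3/3, p*q + q^4 - 2*q^3, p^3 + 4*p^2/3 - 16*p*q^2/3 - 16*p*q/3 + 32*q^3/3, p^2*q - 2*p^2/3 + 20*p*q^2/3 + 32*p*q/3 - 64*q^3/3}; counting standard monomials gives mu = 8. Corank 2; j^3 = -2*p^2*q has shape L^2 M (L != M), so D-series; mu = 8 gives D_8.

D_{8}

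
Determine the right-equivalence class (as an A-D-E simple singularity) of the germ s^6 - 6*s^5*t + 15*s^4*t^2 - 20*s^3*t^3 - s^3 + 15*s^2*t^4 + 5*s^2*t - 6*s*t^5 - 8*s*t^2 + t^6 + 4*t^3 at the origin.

The Hessian of f at 0 is [[0, 0], [0, 0]] with rank 0, so corank 2. A Groebner basis of the Jacobian ideal J(f) in C{s,t} is {s*t/6 + t^5 - t^2/3, s*t^2 - 2*t^3, s^2 - 3*s*t + 2*t^2}; counting standard monomials gives mu = 7. Corank 2; j^3 = -(s - 2*t)^2*(s - t) has shape L^2 M (L != M), so D-series; mu = 7 gives D_7.

D_7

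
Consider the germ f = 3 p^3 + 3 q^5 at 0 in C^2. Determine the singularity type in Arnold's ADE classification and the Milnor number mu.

The Hessian of f at 0 has rank 0. Corank 2; j^3 = 3*p^3 is a perfect cube, so E-series; the 5-jet and mu = 8 give E_8.

Type E8, Milnor number mu = 8.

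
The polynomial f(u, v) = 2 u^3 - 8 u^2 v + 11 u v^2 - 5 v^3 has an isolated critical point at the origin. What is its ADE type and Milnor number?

Type D4, Milnor number mu = 4.

The Hessian of f at 0 is [[0, 0], [0, 0]] with rank 0, so corank 2. A Groebner basis of the Jacobian ideal J(f) in C{u,v} is {v^3, u^2 + v^2/2, u*v - v^2/2}; counting standard monomials gives mu = 4. Corank 2; j^3 = (u - v)*(2*u^2 - 6*u*v + 5*v^2) splits into three distinct lines over C (the quadratic factor has nonzero discriminant), so D_4.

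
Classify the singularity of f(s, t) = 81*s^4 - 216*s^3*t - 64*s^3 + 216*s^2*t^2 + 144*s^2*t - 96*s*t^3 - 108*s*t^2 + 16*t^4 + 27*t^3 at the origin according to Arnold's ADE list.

E6

The Hessian of f at 0 has rank 0. Corank 2; j^3 = -(4*s - 3*t)^3 is a perfect cube, so E-series; the 4-jet and mu = 6 give E_6.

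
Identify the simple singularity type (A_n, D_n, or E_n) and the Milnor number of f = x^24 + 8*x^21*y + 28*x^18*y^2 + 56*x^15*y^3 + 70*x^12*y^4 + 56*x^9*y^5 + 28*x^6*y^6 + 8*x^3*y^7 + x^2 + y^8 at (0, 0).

The Hessian of f at 0 is [[2, 0], [0, 0]] with rank 1, so corank 1. A Groebner basis of the Jacobian ideal J(f) in C{x,y} is {y^7, x}; counting standard monomials gives mu = 7. Corank 1: A-series; mu = 7 gives A_7.

Type A7, Milnor number mu = 7.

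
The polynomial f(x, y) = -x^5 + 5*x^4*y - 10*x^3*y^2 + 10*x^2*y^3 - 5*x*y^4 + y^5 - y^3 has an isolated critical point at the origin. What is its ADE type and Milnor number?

Type E_8, Milnor number mu = 8.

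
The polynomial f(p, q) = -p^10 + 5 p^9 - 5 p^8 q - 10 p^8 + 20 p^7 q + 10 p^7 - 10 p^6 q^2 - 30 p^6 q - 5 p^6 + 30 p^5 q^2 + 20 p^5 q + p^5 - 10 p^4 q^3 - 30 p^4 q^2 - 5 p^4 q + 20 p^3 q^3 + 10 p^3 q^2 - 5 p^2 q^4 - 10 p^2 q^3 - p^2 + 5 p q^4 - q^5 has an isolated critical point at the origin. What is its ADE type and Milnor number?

Type A4, Milnor number mu = 4.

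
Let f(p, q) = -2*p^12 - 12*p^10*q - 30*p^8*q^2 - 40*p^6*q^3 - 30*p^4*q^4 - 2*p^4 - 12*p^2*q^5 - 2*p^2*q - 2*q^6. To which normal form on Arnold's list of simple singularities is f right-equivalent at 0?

D_7

The Hessian of f at 0 has rank 0. Corank 2; j^3 = -2*p^2*q has shape L^2 M (L != M), so D-series; mu = 7 gives D_7.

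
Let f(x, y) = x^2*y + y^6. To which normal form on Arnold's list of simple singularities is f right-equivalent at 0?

D_{7}

The Hessian of f at 0 has rank 0. Corank 2; j^3 = x^2*y has shape L^2 M (L != M), so D-series; mu = 7 gives D_7.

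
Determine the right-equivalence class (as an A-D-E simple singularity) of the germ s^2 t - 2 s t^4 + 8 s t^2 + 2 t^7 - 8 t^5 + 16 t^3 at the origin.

D8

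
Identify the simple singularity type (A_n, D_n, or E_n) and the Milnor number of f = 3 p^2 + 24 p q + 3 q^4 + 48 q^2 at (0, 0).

Type A_3, Milnor number mu = 3.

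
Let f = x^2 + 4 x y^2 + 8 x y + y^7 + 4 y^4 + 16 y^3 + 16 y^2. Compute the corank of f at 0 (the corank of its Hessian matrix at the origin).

1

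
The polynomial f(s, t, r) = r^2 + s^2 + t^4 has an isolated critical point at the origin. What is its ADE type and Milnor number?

The Hessian of f at 0 has rank 2. Corank 1: A-series; mu = 3 gives A_3.

Type A3, Milnor number mu = 3.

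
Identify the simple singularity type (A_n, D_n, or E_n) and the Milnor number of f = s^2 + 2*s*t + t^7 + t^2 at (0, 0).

Type A_{6}, Milnor number mu = 6.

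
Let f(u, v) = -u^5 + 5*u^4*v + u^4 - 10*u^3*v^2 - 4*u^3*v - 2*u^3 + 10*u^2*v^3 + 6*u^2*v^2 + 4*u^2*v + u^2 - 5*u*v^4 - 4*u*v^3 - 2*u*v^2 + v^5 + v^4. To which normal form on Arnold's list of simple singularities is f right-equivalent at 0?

A_4

The Hessian of f at 0 is [[2, 0], [0, 0]] with rank 1, so corank 1. A Groebner basis of the Jacobian ideal J(f) in C{u,v} is {u/2 + v^3 - v^2/2, u^2, u*v + u/2 - v^2/2}; counting standard monomials gives mu = 4. Corank 1: A-series; mu = 4 gives A_4.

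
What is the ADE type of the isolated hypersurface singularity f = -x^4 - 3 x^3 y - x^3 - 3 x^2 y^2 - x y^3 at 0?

E7

The Hessian of f at 0 is [[0, 0], [0, 0]] with rank 0, so corank 2. A Groebner basis of the Jacobian ideal J(f) in C{x,y} is {3*x^2 + y^4 + y^3, x^3, x^2*y - x^2 - y^3/3, 2*x^2 + x*y^2 + 2*y^3/3}; counting standard monomials gives mu = 7. Corank 2; j^3 = -x^3 is a perfect cube, so E-series; the 4-jet and mu = 7 give E_7.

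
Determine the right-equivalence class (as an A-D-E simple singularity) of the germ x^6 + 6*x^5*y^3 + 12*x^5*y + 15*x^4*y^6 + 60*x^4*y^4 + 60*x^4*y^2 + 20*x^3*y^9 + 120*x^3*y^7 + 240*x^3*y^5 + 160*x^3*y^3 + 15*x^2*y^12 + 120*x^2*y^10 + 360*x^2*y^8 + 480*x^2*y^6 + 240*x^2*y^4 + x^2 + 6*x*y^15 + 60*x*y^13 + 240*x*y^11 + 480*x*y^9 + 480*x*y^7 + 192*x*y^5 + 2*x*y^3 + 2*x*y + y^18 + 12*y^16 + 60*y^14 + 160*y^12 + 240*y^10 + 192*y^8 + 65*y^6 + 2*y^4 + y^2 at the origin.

A5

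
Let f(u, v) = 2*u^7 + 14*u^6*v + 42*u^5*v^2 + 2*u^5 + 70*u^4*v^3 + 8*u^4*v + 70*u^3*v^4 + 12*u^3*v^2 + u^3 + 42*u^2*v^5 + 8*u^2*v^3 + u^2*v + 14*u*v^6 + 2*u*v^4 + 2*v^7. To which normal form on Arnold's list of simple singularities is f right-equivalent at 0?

D_8

The Hessian of f at 0 is [[0, 0], [0, 0]] with rank 0, so corank 2. A Groebner basis of the Jacobian ideal J(f) in C{u,v} is {-u^2/6 + u*v^3, 5*u^2/3 + u*v + v^4, u^3, u^2*v}; counting standard monomials gives mu = 8. Corank 2; j^3 = u^2*(u + v) has shape L^2 M (L != M), so D-series; mu = 8 gives D_8.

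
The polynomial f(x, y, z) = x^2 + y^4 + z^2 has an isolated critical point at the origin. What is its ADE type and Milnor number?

The Hessian of f at 0 has rank 2. Corank 1: A-series; mu = 3 gives A_3.

Type A_3, Milnor number mu = 3.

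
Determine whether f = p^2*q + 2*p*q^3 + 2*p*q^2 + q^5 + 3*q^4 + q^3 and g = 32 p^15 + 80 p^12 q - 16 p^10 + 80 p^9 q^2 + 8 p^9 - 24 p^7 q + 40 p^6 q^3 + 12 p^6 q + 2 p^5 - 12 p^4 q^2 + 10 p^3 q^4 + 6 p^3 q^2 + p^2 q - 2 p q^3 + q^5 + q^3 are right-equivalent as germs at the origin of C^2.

No.

The Hessian of f at 0 is [[0, 0], [0, 0]] with rank 0, so corank 2. A Groebner basis of the Jacobian ideal J(f) in C{p,q} is {p*q^2 - p*q - q^2, p*q + q^3 + q^2, p^2 - 2*p*q - 3*q^2}; counting standard monomials gives mu = 5. Corank 2; j^3 = q*(p + q)^2 has shape L^2 M (L != M), so D-series; mu = 5 gives D_5. The Hessian of g at 0 is [[0, 0], [0, 0]] with rank 0, so corank 2. A Groebner basis of the Jacobian ideal J(g) in C{p,q} is {q^3, p^2 + 3*q^2, p*q}; counting standard monomials gives mu = 4. Corank 2; j^3 = q*(p^2 + q^2) splits into three distinct lines over C (the quadratic factor has nonzero discriminant), so D_4. f is D_5 but g is D_4, hence not right-equivalent.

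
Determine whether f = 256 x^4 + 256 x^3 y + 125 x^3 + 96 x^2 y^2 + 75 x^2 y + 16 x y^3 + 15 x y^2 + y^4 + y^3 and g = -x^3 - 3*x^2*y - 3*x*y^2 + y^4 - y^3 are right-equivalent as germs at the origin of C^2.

The Hessian of f at 0 has rank 0. Corank 2; j^3 = (5*x + y)^3 is a perfect cube, so E-series; the 4-jet and mu = 6 give E_6. The Hessian of g at 0 has rank 0. Corank 2; j^3 = -(x + y)^3 is a perfect cube, so E-series; the 4-jet and mu = 6 give E_6. Both have type E_6, hence right-equivalent.

Yes.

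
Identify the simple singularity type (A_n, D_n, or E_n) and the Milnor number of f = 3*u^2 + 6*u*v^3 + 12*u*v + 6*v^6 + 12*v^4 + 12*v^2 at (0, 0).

Type A5, Milnor number mu = 5.

The Hessian of f at 0 has rank 1. Corank 1: A-series; mu = 5 gives A_5.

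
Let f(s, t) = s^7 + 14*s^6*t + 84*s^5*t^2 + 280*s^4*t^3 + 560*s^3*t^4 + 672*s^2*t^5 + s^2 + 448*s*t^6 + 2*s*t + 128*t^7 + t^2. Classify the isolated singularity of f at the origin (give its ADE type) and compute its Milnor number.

The Hessian of f at 0 has rank 1. Corank 1: A-series; mu = 6 gives A_6.

Type A6, Milnor number mu = 6.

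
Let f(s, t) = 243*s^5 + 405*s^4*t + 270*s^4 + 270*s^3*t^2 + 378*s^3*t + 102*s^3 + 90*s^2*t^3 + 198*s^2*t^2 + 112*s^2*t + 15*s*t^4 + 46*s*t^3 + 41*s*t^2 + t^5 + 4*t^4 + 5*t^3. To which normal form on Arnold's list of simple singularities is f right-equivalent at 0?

The Hessian of f at 0 has rank 0. Corank 2; j^3 = (3*s + t)*(34*s^2 + 26*s*t + 5*t^2) splits into three distinct lines over C (the quadratic factor has nonzero discriminant), so D_4.

D_4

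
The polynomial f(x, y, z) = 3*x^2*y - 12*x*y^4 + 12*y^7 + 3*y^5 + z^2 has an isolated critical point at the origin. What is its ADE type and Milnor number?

The Hessian of f at 0 has rank 1. Corank 2; j^3 = 3*x^2*y has shape L^2 M (L != M), so D-series; mu = 6 gives D_6.

Type D_{6}, Milnor number mu = 6.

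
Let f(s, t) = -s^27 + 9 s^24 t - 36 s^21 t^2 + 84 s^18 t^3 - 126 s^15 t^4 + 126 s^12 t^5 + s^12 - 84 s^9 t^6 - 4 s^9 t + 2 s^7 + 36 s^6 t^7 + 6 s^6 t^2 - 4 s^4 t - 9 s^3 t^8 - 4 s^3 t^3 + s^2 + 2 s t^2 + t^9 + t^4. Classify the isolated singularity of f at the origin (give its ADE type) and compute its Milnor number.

Type A_{8}, Milnor number mu = 8.

The Hessian of f at 0 has rank 1. Corank 1: A-series; mu = 8 gives A_8.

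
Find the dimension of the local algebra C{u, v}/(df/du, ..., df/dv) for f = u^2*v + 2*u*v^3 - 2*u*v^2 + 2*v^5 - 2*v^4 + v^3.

6

The Hessian of f at 0 is [[0, 0], [0, 0]] with rank 0, so corank 2. A Groebner basis of the Jacobian ideal J(f) in C{u,v} is {u^3 - 3*u^2/4 + 5*u*v/2 - 7*v^2/4, u^2*v - u^2/2 + 2*u*v - 3*v^2/2, -u^2/4 + u*v^2 + 3*u*v/2 - 5*v^2/4, u*v + v^3 - v^2}; counting standard monomials gives mu = 6. Corank 2; j^3 = v*(u - v)^2 has shape L^2 M (L != M), so D-series; mu = 6 gives D_6.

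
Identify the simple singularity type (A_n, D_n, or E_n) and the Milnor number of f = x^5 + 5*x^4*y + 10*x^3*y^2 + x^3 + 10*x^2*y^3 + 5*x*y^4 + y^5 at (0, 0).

Type E_{8}, Milnor number mu = 8.

The Hessian of f at 0 is [[0, 0], [0, 0]] with rank 0, so corank 2. A Groebner basis of the Jacobian ideal J(f) in C{x,y} is {y^5, x*y^3 + y^4/4, x^2}; counting standard monomials gives mu = 8. Corank 2; j^3 = x^3 is a perfect cube, so E-series; the 5-jet and mu = 8 give E_8.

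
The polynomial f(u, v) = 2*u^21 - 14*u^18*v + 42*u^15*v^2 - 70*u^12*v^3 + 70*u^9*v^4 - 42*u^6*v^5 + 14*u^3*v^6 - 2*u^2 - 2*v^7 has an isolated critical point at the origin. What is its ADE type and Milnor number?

The Hessian of f at 0 has rank 1. Corank 1: A-series; mu = 6 gives A_6.

Type A_{6}, Milnor number mu = 6.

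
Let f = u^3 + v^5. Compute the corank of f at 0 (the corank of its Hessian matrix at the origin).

Hessian at 0 has rank 0.

2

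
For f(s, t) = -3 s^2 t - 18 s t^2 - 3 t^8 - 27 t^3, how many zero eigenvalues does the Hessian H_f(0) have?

2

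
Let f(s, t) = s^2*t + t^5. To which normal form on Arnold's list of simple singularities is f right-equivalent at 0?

D_{6}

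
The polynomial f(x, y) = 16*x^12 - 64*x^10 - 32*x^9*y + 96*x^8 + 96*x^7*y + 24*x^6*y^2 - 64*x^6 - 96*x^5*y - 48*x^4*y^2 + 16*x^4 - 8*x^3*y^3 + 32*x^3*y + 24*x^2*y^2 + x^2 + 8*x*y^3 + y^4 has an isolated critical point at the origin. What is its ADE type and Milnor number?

Type A3, Milnor number mu = 3.

The Hessian of f at 0 has rank 1. Corank 1: A-series; mu = 3 gives A_3.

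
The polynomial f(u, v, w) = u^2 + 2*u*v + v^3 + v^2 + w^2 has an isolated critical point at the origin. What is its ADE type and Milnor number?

Type A2, Milnor number mu = 2.

The Hessian of f at 0 has rank 2. Corank 1: A-series; mu = 2 gives A_2.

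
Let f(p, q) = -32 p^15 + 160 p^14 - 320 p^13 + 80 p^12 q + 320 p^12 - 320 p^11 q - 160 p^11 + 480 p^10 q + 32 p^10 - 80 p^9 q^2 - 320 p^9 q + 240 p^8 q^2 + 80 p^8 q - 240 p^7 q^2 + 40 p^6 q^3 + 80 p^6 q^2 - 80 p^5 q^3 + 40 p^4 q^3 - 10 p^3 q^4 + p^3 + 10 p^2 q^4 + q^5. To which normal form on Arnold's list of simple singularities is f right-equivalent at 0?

The Hessian of f at 0 has rank 0. Corank 2; j^3 = p^3 is a perfect cube, so E-series; the 5-jet and mu = 8 give E_8.

E_8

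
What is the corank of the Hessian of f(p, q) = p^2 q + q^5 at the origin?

Hessian at 0 has rank 0.

2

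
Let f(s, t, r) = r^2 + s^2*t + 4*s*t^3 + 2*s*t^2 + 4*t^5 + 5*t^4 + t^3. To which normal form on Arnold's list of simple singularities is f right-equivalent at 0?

D_5

The Hessian of f at 0 has rank 1. Corank 2; j^3 = t*(s + t)^2 has shape L^2 M (L != M), so D-series; mu = 5 gives D_5.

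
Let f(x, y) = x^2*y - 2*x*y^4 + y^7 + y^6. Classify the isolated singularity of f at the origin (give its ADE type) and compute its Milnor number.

The Hessian of f at 0 is [[0, 0], [0, 0]] with rank 0, so corank 2. A Groebner basis of the Jacobian ideal J(f) in C{x,y} is {-x*y + y^4, x^3, x^2*y, x^2/6 + x*y^2}; counting standard monomials gives mu = 7. Corank 2; j^3 = x^2*y has shape L^2 M (L != M), so D-series; mu = 7 gives D_7.

Type D_{7}, Milnor number mu = 7.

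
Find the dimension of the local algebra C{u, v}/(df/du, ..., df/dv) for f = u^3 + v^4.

The Hessian of f at 0 is [[0, 0], [0, 0]] with rank 0, so corank 2. A Groebner basis of the Jacobian ideal J(f) in C{u,v} is {v^3, u^2}; counting standard monomials gives mu = 6. Corank 2; j^3 = u^3 is a perfect cube, so E-series; the 4-jet and mu = 6 give E_6.

6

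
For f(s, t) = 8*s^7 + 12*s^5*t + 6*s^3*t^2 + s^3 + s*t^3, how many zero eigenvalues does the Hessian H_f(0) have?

2

Hessian at 0 has rank 0.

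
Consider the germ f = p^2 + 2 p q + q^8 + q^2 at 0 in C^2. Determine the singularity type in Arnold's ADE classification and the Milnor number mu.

The Hessian of f at 0 has rank 1. Corank 1: A-series; mu = 7 gives A_7.

Type A7, Milnor number mu = 7.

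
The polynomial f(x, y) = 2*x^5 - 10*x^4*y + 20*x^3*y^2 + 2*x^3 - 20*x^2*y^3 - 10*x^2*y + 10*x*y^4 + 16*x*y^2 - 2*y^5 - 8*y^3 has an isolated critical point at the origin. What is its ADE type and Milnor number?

Type D_6, Milnor number mu = 6.

The Hessian of f at 0 has rank 0. Corank 2; j^3 = 2*(x - 2*y)^2*(x - y) has shape L^2 M (L != M), so D-series; mu = 6 gives D_6.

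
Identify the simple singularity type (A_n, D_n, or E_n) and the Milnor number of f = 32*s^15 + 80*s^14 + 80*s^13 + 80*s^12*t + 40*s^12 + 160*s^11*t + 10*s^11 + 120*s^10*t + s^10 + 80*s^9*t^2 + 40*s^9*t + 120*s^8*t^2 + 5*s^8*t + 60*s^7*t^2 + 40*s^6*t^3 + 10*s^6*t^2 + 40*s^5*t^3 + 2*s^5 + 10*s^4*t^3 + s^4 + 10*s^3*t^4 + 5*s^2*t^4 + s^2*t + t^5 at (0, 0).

Type D6, Milnor number mu = 6.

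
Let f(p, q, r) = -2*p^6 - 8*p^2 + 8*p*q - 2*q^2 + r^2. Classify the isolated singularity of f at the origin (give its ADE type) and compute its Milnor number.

The Hessian of f at 0 is [[-16, 8, 0], [8, -4, 0], [0, 0, 2]] with rank 2, so corank 1. A Groebner basis of the Jacobian ideal J(f) in C{p,q,r} is {q^5, p - q/2, r}; counting standard monomials gives mu = 5. Corank 1: A-series; mu = 5 gives A_5.

Type A5, Milnor number mu = 5.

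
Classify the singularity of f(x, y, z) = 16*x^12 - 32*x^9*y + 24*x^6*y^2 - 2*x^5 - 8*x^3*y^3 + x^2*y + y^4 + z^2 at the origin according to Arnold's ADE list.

D_{5}

The Hessian of f at 0 is [[0, 0, 0], [0, 0, 0], [0, 0, 2]] with rank 1, so corank 2. A Groebner basis of the Jacobian ideal J(f) in C{x,y,z} is {x^3, x^2/4 + y^3, x*y, z}; counting standard monomials gives mu = 5. Corank 2; j^3 = x^2*y has shape L^2 M (L != M), so D-series; mu = 5 gives D_5.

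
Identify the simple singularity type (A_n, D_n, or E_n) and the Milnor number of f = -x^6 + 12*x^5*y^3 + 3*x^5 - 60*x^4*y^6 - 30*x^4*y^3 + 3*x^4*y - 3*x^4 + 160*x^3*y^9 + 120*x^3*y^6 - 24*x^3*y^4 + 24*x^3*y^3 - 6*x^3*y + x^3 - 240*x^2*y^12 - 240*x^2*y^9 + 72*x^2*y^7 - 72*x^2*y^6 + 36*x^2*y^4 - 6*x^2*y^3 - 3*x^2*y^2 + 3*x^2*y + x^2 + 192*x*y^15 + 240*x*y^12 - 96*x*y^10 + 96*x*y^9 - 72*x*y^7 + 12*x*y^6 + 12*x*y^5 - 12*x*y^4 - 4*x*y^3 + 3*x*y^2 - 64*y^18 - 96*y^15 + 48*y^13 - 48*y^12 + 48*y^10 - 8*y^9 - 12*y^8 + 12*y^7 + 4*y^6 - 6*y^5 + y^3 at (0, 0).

The Hessian of f at 0 is [[2, 0], [0, 0]] with rank 1, so corank 1. A Groebner basis of the Jacobian ideal J(f) in C{x,y} is {y^2, x}; counting standard monomials gives mu = 2. Corank 1: A-series; mu = 2 gives A_2.

Type A_2, Milnor number mu = 2.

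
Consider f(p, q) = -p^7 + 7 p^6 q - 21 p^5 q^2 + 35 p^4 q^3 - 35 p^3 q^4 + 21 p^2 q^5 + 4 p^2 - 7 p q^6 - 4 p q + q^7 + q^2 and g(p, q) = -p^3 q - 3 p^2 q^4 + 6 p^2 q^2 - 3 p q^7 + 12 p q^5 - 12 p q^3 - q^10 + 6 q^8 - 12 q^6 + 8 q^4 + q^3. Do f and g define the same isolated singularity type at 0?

No.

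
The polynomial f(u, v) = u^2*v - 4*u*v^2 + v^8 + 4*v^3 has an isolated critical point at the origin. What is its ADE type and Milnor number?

Type D9, Milnor number mu = 9.

The Hessian of f at 0 has rank 0. Corank 2; j^3 = v*(u - 2*v)^2 has shape L^2 M (L != M), so D-series; mu = 9 gives D_9.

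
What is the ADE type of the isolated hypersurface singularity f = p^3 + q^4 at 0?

E_{6}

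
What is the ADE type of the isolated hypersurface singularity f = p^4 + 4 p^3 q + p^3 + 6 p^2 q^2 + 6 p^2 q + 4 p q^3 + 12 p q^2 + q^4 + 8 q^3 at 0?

The Hessian of f at 0 is [[0, 0], [0, 0]] with rank 0, so corank 2. A Groebner basis of the Jacobian ideal J(f) in C{p,q} is {q^4, p*q^2 + 5*q^3/3, p^2 + 4*p*q + 4*q^2}; counting standard monomials gives mu = 6. Corank 2; j^3 = (p + 2*q)^3 is a perfect cube, so E-series; the 4-jet and mu = 6 give E_6.

E6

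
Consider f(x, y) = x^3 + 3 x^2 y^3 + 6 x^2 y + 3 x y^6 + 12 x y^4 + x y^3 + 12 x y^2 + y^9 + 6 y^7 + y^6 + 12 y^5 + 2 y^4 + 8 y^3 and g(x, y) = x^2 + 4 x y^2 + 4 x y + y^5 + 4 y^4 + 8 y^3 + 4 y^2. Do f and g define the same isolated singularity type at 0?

The Hessian of f at 0 has rank 0. Corank 2; j^3 = (x + 2*y)^3 is a perfect cube, so E-series; the 4-jet and mu = 7 give E_7. The Hessian of g at 0 has rank 1. Corank 1: A-series; mu = 4 gives A_4. f is E_7 but g is A_4, hence not right-equivalent.

No.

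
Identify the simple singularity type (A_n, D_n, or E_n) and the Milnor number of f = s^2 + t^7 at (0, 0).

The Hessian of f at 0 has rank 1. Corank 1: A-series; mu = 6 gives A_6.

Type A6, Milnor number mu = 6.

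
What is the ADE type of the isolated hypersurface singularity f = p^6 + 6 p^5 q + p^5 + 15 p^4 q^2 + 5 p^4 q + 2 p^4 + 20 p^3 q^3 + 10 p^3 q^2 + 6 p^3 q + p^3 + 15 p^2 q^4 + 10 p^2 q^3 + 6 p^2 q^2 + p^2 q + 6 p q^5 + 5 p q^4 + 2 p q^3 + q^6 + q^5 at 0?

D_7

The Hessian of f at 0 has rank 0. Corank 2; j^3 = p^2*(p + q) has shape L^2 M (L != M), so D-series; mu = 7 gives D_7.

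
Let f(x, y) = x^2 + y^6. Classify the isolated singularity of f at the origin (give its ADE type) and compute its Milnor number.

The Hessian of f at 0 has rank 1. Corank 1: A-series; mu = 5 gives A_5.

Type A_5, Milnor number mu = 5.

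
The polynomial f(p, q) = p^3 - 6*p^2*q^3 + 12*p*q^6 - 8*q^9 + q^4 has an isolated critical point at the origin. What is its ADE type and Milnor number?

The Hessian of f at 0 has rank 0. Corank 2; j^3 = p^3 is a perfect cube, so E-series; the 4-jet and mu = 6 give E_6.

Type E_{6}, Milnor number mu = 6.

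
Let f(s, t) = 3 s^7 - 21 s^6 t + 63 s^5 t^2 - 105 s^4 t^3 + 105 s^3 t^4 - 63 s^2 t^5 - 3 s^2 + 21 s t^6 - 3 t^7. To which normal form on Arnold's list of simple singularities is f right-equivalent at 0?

The Hessian of f at 0 has rank 1. Corank 1: A-series; mu = 6 gives A_6.

A_{6}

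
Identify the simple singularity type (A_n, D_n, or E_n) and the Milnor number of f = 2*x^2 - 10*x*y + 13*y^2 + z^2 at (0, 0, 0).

Type A_1, Milnor number mu = 1.

The Hessian of f at 0 has rank 3. Corank 0: nondegenerate Morse point, so A_1.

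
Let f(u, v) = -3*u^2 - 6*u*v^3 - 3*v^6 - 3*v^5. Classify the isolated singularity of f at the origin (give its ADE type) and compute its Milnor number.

Type A_4, Milnor number mu = 4.

The Hessian of f at 0 has rank 1. Corank 1: A-series; mu = 4 gives A_4.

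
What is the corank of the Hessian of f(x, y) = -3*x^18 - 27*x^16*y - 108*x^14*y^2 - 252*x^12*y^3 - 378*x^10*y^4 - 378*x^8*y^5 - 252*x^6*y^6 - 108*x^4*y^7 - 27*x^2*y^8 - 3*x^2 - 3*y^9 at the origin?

1

Hessian at 0 has rank 1.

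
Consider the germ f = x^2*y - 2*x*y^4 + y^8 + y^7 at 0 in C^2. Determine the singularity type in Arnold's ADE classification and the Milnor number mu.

The Hessian of f at 0 is [[0, 0], [0, 0]] with rank 0, so corank 2. A Groebner basis of the Jacobian ideal J(f) in C{x,y} is {x^2*y^2, -8*x^2*y - x^2 + x*y^3, -x*y + y^4, x^3}; counting standard monomials gives mu = 9. Corank 2; j^3 = x^2*y has shape L^2 M (L != M), so D-series; mu = 9 gives D_9.

Type D_9, Milnor number mu = 9.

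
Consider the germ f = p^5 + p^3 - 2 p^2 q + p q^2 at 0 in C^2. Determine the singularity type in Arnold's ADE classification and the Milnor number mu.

The Hessian of f at 0 has rank 0. Corank 2; j^3 = p*(p - q)^2 has shape L^2 M (L != M), so D-series; mu = 6 gives D_6.

Type D_{6}, Milnor number mu = 6.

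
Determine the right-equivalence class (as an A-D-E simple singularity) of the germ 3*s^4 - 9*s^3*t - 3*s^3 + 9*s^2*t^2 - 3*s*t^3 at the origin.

The Hessian of f at 0 has rank 0. Corank 2; j^3 = -3*s^3 is a perfect cube, so E-series; the 4-jet and mu = 7 give E_7.

E7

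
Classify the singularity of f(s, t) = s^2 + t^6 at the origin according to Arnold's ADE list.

A5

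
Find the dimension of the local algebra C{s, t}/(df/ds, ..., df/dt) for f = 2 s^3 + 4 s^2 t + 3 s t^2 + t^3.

4

The Hessian of f at 0 has rank 0. Corank 2; j^3 = (s + t)*(2*s^2 + 2*s*t + t^2) splits into three distinct lines over C (the quadratic factor has nonzero discriminant), so D_4.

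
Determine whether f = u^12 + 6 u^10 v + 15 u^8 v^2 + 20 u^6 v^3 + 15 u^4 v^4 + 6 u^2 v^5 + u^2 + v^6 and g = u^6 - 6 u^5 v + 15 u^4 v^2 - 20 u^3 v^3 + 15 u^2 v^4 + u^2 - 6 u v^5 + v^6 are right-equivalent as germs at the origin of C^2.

Yes.

The Hessian of f at 0 has rank 1. Corank 1: A-series; mu = 5 gives A_5. The Hessian of g at 0 has rank 1. Corank 1: A-series; mu = 5 gives A_5. Both have type A_5, hence right-equivalent.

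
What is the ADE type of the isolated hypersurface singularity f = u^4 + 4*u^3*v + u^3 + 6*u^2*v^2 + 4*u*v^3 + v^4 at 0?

The Hessian of f at 0 has rank 0. Corank 2; j^3 = u^3 is a perfect cube, so E-series; the 4-jet and mu = 6 give E_6.

E_6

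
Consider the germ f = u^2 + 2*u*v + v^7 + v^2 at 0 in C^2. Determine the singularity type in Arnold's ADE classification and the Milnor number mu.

Type A_6, Milnor number mu = 6.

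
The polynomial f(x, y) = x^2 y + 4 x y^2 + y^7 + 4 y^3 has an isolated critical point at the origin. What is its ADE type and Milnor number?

Type D_{8}, Milnor number mu = 8.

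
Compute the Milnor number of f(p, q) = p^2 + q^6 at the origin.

5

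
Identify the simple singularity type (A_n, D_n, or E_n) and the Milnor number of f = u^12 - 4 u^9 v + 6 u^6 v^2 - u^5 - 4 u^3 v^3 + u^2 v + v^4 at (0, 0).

The Hessian of f at 0 has rank 0. Corank 2; j^3 = u^2*v has shape L^2 M (L != M), so D-series; mu = 5 gives D_5.

Type D5, Milnor number mu = 5.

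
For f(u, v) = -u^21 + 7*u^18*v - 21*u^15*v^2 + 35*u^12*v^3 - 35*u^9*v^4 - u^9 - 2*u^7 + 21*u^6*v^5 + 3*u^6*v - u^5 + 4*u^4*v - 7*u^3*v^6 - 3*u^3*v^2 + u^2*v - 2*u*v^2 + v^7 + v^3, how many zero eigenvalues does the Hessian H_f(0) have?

The Hessian at 0 is [[0, 0], [0, 0]] of rank 0; hence corank 2.

2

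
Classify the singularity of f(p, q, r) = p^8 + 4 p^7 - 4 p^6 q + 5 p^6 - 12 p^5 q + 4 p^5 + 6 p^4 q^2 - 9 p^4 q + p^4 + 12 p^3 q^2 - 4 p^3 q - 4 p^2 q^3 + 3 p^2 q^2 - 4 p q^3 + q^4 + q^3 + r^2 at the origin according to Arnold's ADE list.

E_6

The Hessian of f at 0 is [[0, 0, 0], [0, 0, 0], [0, 0, 2]] with rank 1, so corank 2. A Groebner basis of the Jacobian ideal J(f) in C{p,q,r} is {p^3 - 3*q^2/2, p^2*q - q^2/2, p*q^2, q^3, r}; counting standard monomials gives mu = 6. Corank 2; j^3 = q^3 is a perfect cube, so E-series; the 4-jet and mu = 6 give E_6.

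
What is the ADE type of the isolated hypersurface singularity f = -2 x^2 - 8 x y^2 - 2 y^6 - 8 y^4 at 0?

The Hessian of f at 0 has rank 1. Corank 1: A-series; mu = 5 gives A_5.

A5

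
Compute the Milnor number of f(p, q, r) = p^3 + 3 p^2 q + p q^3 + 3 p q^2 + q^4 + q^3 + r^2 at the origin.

7

The Hessian of f at 0 has rank 1. Corank 2; j^3 = (p + q)^3 is a perfect cube, so E-series; the 4-jet and mu = 7 give E_7.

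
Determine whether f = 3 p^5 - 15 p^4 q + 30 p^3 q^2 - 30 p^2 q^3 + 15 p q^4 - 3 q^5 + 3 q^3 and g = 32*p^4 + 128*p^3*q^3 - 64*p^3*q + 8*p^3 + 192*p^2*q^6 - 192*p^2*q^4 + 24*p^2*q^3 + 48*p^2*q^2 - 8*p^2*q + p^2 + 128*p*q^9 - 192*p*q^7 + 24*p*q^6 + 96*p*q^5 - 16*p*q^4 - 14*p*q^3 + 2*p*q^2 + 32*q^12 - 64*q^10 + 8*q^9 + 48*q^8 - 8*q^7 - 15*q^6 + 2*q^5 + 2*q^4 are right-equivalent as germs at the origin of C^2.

No.

The Hessian of f at 0 is [[0, 0], [0, 0]] with rank 0, so corank 2. A Groebner basis of the Jacobian ideal J(f) in C{p,q} is {p^4 - 4*p^3*q, q^2}; counting standard monomials gives mu = 8. Corank 2; j^3 = 3*q^3 is a perfect cube, so E-series; the 5-jet and mu = 8 give E_8. The Hessian of g at 0 is [[2, 0], [0, 0]] with rank 1, so corank 1. A Groebner basis of the Jacobian ideal J(g) in C{p,q} is {p^2, p*q, p + q^2}; counting standard monomials gives mu = 3. Corank 1: A-series; mu = 3 gives A_3. f is E_8 but g is A_3, hence not right-equivalent.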